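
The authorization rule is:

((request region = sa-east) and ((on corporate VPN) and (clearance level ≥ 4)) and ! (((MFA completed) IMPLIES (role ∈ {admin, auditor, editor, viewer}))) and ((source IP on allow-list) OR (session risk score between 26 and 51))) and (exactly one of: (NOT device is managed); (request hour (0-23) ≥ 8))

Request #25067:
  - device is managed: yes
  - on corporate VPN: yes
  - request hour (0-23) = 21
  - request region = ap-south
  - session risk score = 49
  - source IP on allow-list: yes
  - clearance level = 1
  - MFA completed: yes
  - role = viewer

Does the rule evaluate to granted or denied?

Denied

Atomic conditions:
  request region = sa-east: ap-south == sa-east is false
  on corporate VPN: yes → true
  clearance level ≥ 4: 1 ≥ 4 is false
  MFA completed: yes → true
  role ∈ {admin, auditor, editor, viewer}: viewer is in the set → true
  source IP on allow-list: yes → true
  session risk score between 26 and 51: 49 in [26, 51] is true
  NOT device is managed: yes → false
  request hour (0-23) ≥ 8: 21 ≥ 8 is true
Combine:
[1.2] true AND false = false
[1.3.1] true → true = true
[1.3] NOT true = false
[1.4] true OR true = true
[1] false AND false AND false AND true = false
[2] exactly-one(false, true) = true
[root] false AND true = false
Overall: false → denied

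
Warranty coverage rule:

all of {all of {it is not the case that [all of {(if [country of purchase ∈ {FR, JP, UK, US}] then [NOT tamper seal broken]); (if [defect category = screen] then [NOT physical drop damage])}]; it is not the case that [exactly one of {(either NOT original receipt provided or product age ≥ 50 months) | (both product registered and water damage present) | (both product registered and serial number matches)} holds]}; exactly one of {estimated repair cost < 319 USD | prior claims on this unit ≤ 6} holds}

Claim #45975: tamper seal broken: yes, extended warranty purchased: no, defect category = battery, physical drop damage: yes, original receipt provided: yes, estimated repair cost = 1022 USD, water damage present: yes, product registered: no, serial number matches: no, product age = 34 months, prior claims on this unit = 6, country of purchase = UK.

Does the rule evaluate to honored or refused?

Honored

Atomic conditions:
  country of purchase ∈ {FR, JP, UK, US}: UK is in the set → true
  NOT tamper seal broken: yes → false
  defect category = screen: battery == screen is false
  NOT physical drop damage: yes → false
  NOT original receipt provided: yes → false
  product age ≥ 50 months: 34 ≥ 50 is false
  product registered: no → false
  water damage present: yes → true
  serial number matches: no → false
  estimated repair cost < 319 USD: 1022 < 319 is false
  prior claims on this unit ≤ 6: 6 ≤ 6 is true
Combine:
[1.1.1.1] true → false = false
[1.1.1.2] false → false (antecedent false ⇒ implication holds) = true
[1.1.1] false AND true = false
[1.1] NOT false = true
[1.2.1.1] false OR false = false
[1.2.1.2] false AND true = false
[1.2.1.3] false AND false = false
[1.2.1] exactly-one(false, false, false) = false
[1.2] NOT false = true
[1] true AND true = true
[2] exactly-one(false, true) = true
[root] true AND true = true
Overall: true → honored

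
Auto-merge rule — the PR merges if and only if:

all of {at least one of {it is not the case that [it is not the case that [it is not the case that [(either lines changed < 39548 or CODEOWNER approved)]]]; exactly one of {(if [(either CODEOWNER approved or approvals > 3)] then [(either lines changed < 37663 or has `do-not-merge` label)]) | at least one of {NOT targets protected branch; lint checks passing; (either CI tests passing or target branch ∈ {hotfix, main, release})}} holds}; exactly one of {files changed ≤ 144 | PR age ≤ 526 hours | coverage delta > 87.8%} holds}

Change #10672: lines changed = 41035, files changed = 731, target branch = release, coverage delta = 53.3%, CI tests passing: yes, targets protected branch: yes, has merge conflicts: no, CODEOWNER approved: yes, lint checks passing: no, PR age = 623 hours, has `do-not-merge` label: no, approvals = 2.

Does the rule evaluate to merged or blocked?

Blocked

Atomic conditions:
  lines changed < 39548: 41035 < 39548 is false
  CODEOWNER approved: yes → true
  approvals > 3: 2 > 3 is false
  lines changed < 37663: 41035 < 37663 is false
  has `do-not-merge` label: no → false
  NOT targets protected branch: yes → false
  lint checks passing: no → false
  CI tests passing: yes → true
  target branch ∈ {hotfix, main, release}: release is in the set → true
  files changed ≤ 144: 731 ≤ 144 is false
  PR age ≤ 526 hours: 623 ≤ 526 is false
  coverage delta > 87.8%: 53.3 > 87.8 is false
Combine:
[1.1.1.1.1] false OR true = true
[1.1.1.1] NOT true = false
[1.1.1] NOT false = true
[1.1] NOT true = false
[1.2.1.1] true OR false = true
[1.2.1.2] false OR false = false
[1.2.1] true → false = false
[1.2.2.3] true OR true = true
[1.2.2] false OR false OR true = true
[1.2] exactly-one(false, true) = true
[1] false OR true = true
[2] exactly-one(false, false, false) = false
[root] true AND false = false
Overall: false → blocked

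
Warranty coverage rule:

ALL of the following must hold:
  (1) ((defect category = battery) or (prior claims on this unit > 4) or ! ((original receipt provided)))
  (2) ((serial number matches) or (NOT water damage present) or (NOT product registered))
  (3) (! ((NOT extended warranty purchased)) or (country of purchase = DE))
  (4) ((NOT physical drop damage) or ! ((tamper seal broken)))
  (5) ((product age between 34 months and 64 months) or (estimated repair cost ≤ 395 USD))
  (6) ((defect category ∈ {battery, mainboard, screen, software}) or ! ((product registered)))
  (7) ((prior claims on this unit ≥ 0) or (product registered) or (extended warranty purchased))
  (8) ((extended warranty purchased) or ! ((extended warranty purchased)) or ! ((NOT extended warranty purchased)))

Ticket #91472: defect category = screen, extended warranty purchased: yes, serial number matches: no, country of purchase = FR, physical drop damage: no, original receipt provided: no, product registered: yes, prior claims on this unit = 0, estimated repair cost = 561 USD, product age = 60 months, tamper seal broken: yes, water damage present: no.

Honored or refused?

Honored

Atomic conditions:
  defect category = battery: screen == battery is false
  prior claims on this unit > 4: 0 > 4 is false
  original receipt provided: no → false
  serial number matches: no → false
  NOT water damage present: no → true
  NOT product registered: yes → false
  NOT extended warranty purchased: yes → false
  country of purchase = DE: FR == DE is false
  NOT physical drop damage: no → true
  tamper seal broken: yes → true
  product age between 34 months and 64 months: 60 in [34, 64] is true
  estimated repair cost ≤ 395 USD: 561 ≤ 395 is false
  defect category ∈ {battery, mainboard, screen, software}: screen is in the set → true
  product registered: yes → true
  prior claims on this unit ≥ 0: 0 ≥ 0 is true
  extended warranty purchased: yes → true
Combine:
[1.3] NOT false = true
[1] false OR false OR true = true
[2] false OR true OR false = true
[3.1] NOT false = true
[3] true OR false = true
[4.2] NOT true = false
[4] true OR false = true
[5] true OR false = true
[6.2] NOT true = false
[6] true OR false = true
[7] true OR true OR true = true
[8.2] NOT true = false
[8.3] NOT false = true
[8] true OR false OR true = true
[root] true AND true AND true AND true AND true AND true AND true AND true = true
Overall: true → honored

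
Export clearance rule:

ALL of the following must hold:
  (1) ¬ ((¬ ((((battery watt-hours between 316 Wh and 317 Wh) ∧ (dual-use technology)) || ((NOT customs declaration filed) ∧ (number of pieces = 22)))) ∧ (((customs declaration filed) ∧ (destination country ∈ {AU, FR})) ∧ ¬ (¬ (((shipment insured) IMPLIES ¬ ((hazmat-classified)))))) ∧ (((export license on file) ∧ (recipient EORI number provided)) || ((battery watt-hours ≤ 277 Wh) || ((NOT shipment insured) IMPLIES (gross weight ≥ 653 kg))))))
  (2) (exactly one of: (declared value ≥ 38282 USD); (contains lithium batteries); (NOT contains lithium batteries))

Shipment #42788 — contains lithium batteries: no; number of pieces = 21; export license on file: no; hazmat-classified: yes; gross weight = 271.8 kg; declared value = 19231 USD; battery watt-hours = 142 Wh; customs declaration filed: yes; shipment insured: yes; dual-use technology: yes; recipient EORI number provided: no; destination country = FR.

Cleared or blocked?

Atomic conditions:
  battery watt-hours between 316 Wh and 317 Wh: 142 in [316, 317] is false
  dual-use technology: yes → true
  NOT customs declaration filed: yes → false
  number of pieces = 22: 21 == 22 is false
  customs declaration filed: yes → true
  destination country ∈ {AU, FR}: FR is in the set → true
  shipment insured: yes → true
  hazmat-classified: yes → true
  export license on file: no → false
  recipient EORI number provided: no → false
  battery watt-hours ≤ 277 Wh: 142 ≤ 277 is true
  NOT shipment insured: yes → false
  gross weight ≥ 653 kg: 271.8 ≥ 653 is false
  declared value ≥ 38282 USD: 19231 ≥ 38282 is false
  contains lithium batteries: no → false
  NOT contains lithium batteries: no → true
Combine:
[1.1.1.1.1] false AND true = false
[1.1.1.1.2] false AND false = false
[1.1.1.1] false OR false = false
[1.1.1] NOT false = true
[1.1.2.1] true AND true = true
[1.1.2.2.1.1.2] NOT true = false
[1.1.2.2.1.1] true → false = false
[1.1.2.2.1] NOT false = true
[1.1.2.2] NOT true = false
[1.1.2] true AND false = false
[1.1.3.1] false AND false = false
[1.1.3.2.2] false → false (antecedent false ⇒ implication holds) = true
[1.1.3.2] true OR true = true
[1.1.3] false OR true = true
[1.1] true AND false AND true = false
[1] NOT false = true
[2] exactly-one(false, false, true) = true
[root] true AND true = true
Overall: true → cleared

Cleared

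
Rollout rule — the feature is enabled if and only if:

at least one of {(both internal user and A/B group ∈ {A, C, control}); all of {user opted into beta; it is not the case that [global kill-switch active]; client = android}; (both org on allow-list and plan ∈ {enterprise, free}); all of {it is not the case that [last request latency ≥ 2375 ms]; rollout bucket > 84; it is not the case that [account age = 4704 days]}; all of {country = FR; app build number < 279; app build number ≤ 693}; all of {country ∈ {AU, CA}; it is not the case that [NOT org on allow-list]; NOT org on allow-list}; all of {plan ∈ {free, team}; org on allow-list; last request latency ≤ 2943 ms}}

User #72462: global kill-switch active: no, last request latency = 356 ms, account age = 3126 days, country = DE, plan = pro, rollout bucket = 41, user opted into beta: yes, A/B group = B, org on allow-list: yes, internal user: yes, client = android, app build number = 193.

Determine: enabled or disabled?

Atomic conditions:
  internal user: yes → true
  A/B group ∈ {A, C, control}: B is not in the set → false
  user opted into beta: yes → true
  global kill-switch active: no → false
  client = android: android == android is true
  org on allow-list: yes → true
  plan ∈ {enterprise, free}: pro is not in the set → false
  last request latency ≥ 2375 ms: 356 ≥ 2375 is false
  rollout bucket > 84: 41 > 84 is false
  account age = 4704 days: 3126 == 4704 is false
  country = FR: DE == FR is false
  app build number < 279: 193 < 279 is true
  app build number ≤ 693: 193 ≤ 693 is true
  country ∈ {AU, CA}: DE is not in the set → false
  NOT org on allow-list: yes → false
  plan ∈ {free, team}: pro is not in the set → false
  last request latency ≤ 2943 ms: 356 ≤ 2943 is true
Combine:
[1] true AND false = false
[2.2] NOT false = true
[2] true AND true AND true = true
[3] true AND false = false
[4.1] NOT false = true
[4.3] NOT false = true
[4] true AND false AND true = false
[5] false AND true AND true = false
[6.2] NOT false = true
[6] false AND true AND false = false
[7] false AND true AND true = false
[root] false OR true OR false OR false OR false OR false OR false = true
Overall: true → enabled

Enabled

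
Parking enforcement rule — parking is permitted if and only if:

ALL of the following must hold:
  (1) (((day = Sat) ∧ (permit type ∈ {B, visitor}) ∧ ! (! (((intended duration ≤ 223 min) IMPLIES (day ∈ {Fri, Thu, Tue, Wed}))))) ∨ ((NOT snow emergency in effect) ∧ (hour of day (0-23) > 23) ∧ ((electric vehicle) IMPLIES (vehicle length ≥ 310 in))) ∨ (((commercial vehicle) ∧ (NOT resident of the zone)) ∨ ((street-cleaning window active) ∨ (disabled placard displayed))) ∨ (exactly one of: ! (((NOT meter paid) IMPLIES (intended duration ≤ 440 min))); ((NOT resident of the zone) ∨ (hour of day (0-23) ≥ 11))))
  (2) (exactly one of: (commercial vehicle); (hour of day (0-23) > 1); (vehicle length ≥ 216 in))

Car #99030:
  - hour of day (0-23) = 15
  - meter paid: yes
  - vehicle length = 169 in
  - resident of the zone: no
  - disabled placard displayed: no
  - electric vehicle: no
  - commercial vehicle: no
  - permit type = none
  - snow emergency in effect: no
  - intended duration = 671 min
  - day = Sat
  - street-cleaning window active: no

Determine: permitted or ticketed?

Permitted

Atomic conditions:
  day = Sat: Sat == Sat is true
  permit type ∈ {B, visitor}: none is not in the set → false
  intended duration ≤ 223 min: 671 ≤ 223 is false
  day ∈ {Fri, Thu, Tue, Wed}: Sat is not in the set → false
  NOT snow emergency in effect: no → true
  hour of day (0-23) > 23: 15 > 23 is false
  electric vehicle: no → false
  vehicle length ≥ 310 in: 169 ≥ 310 is false
  commercial vehicle: no → false
  NOT resident of the zone: no → true
  street-cleaning window active: no → false
  disabled placard displayed: no → false
  NOT meter paid: yes → false
  intended duration ≤ 440 min: 671 ≤ 440 is false
  hour of day (0-23) ≥ 11: 15 ≥ 11 is true
  hour of day (0-23) > 1: 15 > 1 is true
  vehicle length ≥ 216 in: 169 ≥ 216 is false
Combine:
[1.1.3.1.1] false → false (antecedent false ⇒ implication holds) = true
[1.1.3.1] NOT true = false
[1.1.3] NOT false = true
[1.1] true AND false AND true = false
[1.2.3] false → false (antecedent false ⇒ implication holds) = true
[1.2] true AND false AND true = false
[1.3.1] false AND true = false
[1.3.2] false OR false = false
[1.3] false OR false = false
[1.4.1.1] false → false (antecedent false ⇒ implication holds) = true
[1.4.1] NOT true = false
[1.4.2] true OR true = true
[1.4] exactly-one(false, true) = true
[1] false OR false OR false OR true = true
[2] exactly-one(false, true, false) = true
[root] true AND true = true
Overall: true → permitted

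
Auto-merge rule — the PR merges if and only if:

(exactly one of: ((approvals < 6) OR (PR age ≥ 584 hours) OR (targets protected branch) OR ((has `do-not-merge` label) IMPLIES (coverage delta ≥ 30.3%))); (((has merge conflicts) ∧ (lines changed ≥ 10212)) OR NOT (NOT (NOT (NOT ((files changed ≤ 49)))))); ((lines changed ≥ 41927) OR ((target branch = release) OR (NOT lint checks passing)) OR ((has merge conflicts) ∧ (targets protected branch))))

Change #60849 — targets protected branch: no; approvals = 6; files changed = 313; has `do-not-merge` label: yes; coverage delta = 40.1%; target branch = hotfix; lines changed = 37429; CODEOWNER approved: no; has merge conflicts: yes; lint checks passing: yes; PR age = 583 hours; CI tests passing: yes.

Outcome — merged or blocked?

Atomic conditions:
  approvals < 6: 6 < 6 is false
  PR age ≥ 584 hours: 583 ≥ 584 is false
  targets protected branch: no → false
  has `do-not-merge` label: yes → true
  coverage delta ≥ 30.3%: 40.1 ≥ 30.3 is true
  has merge conflicts: yes → true
  lines changed ≥ 10212: 37429 ≥ 10212 is true
  files changed ≤ 49: 313 ≤ 49 is false
  lines changed ≥ 41927: 37429 ≥ 41927 is false
  target branch = release: hotfix == release is false
  NOT lint checks passing: yes → false
Combine:
[1.4] true → true = true
[1] false OR false OR false OR true = true
[2.1] true AND true = true
[2.2.1.1.1] NOT false = true
[2.2.1.1] NOT true = false
[2.2.1] NOT false = true
[2.2] NOT true = false
[2] true OR false = true
[3.2] false OR false = false
[3.3] true AND false = false
[3] false OR false OR false = false
[root] exactly-one(true, true, false) = false
Overall: false → blocked

Blocked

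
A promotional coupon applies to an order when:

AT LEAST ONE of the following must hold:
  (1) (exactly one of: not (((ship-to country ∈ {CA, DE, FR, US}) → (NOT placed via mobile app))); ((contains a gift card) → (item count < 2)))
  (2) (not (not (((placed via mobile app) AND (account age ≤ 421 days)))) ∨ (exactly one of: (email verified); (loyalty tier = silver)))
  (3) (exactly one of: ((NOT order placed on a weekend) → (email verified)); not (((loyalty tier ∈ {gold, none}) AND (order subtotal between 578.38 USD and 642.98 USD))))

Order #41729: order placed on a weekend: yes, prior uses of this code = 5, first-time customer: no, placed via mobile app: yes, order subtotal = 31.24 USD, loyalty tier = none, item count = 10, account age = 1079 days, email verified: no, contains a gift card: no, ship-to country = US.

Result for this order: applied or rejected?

Atomic conditions:
  ship-to country ∈ {CA, DE, FR, US}: US is in the set → true
  NOT placed via mobile app: yes → false
  contains a gift card: no → false
  item count < 2: 10 < 2 is false
  placed via mobile app: yes → true
  account age ≤ 421 days: 1079 ≤ 421 is false
  email verified: no → false
  loyalty tier = silver: none == silver is false
  NOT order placed on a weekend: yes → false
  loyalty tier ∈ {gold, none}: none is in the set → true
  order subtotal between 578.38 USD and 642.98 USD: 31.24 in [578.38, 642.98] is false
Combine:
[1.1.1] true → false = false
[1.1] NOT false = true
[1.2] false → false (antecedent false ⇒ implication holds) = true
[1] exactly-one(true, true) = false
[2.1.1.1] true AND false = false
[2.1.1] NOT false = true
[2.1] NOT true = false
[2.2] exactly-one(false, false) = false
[2] false OR false = false
[3.1] false → false (antecedent false ⇒ implication holds) = true
[3.2.1] true AND false = false
[3.2] NOT false = true
[3] exactly-one(true, true) = false
[root] false OR false OR false = false
Overall: false → rejected

Rejected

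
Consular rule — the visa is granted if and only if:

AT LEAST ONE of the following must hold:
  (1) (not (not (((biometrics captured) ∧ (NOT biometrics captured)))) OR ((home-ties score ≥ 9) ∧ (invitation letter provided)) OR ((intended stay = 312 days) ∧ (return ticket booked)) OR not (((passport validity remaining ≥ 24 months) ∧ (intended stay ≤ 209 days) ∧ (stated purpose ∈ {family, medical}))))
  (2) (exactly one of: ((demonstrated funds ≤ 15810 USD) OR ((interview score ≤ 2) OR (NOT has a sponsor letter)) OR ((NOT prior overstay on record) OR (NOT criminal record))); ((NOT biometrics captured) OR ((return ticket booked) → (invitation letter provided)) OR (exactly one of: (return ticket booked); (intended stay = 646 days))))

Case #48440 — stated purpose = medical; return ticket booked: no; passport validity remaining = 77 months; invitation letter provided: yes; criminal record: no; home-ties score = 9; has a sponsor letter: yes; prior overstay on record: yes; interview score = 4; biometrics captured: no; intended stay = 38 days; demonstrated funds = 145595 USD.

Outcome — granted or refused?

Atomic conditions:
  biometrics captured: no → false
  NOT biometrics captured: no → true
  home-ties score ≥ 9: 9 ≥ 9 is true
  invitation letter provided: yes → true
  intended stay = 312 days: 38 == 312 is false
  return ticket booked: no → false
  passport validity remaining ≥ 24 months: 77 ≥ 24 is true
  intended stay ≤ 209 days: 38 ≤ 209 is true
  stated purpose ∈ {family, medical}: medical is in the set → true
  demonstrated funds ≤ 15810 USD: 145595 ≤ 15810 is false
  interview score ≤ 2: 4 ≤ 2 is false
  NOT has a sponsor letter: yes → false
  NOT prior overstay on record: yes → false
  NOT criminal record: no → true
  intended stay = 646 days: 38 == 646 is false
Combine:
[1.1.1.1] false AND true = false
[1.1.1] NOT false = true
[1.1] NOT true = false
[1.2] true AND true = true
[1.3] false AND false = false
[1.4.1] true AND true AND true = true
[1.4] NOT true = false
[1] false OR true OR false OR false = true
[2.1.2] false OR false = false
[2.1.3] false OR true = true
[2.1] false OR false OR true = true
[2.2.2] false → true (antecedent false ⇒ implication holds) = true
[2.2.3] exactly-one(false, false) = false
[2.2] true OR true OR false = true
[2] exactly-one(true, true) = false
[root] true OR false = true
Overall: true → granted

Granted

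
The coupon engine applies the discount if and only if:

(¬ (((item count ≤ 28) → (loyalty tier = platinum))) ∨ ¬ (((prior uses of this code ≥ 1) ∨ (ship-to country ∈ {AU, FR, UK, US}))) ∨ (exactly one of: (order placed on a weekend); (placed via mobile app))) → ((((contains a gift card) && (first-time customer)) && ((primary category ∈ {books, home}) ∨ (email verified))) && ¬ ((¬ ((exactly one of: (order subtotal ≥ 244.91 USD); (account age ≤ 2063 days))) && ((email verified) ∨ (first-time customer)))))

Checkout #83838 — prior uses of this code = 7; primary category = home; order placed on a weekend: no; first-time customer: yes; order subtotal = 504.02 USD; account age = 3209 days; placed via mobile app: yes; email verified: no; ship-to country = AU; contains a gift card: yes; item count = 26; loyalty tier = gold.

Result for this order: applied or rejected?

Applied

Atomic conditions:
  item count ≤ 28: 26 ≤ 28 is true
  loyalty tier = platinum: gold == platinum is false
  prior uses of this code ≥ 1: 7 ≥ 1 is true
  ship-to country ∈ {AU, FR, UK, US}: AU is in the set → true
  order placed on a weekend: no → false
  placed via mobile app: yes → true
  contains a gift card: yes → true
  first-time customer: yes → true
  primary category ∈ {books, home}: home is in the set → true
  email verified: no → false
  order subtotal ≥ 244.91 USD: 504.02 ≥ 244.91 is true
  account age ≤ 2063 days: 3209 ≤ 2063 is false
Combine:
[1.1.1] true → false = false
[1.1] NOT false = true
[1.2.1] true OR true = true
[1.2] NOT true = false
[1.3] exactly-one(false, true) = true
[1] true OR false OR true = true
[2.1.1] true AND true = true
[2.1.2] true OR false = true
[2.1] true AND true = true
[2.2.1.1.1] exactly-one(true, false) = true
[2.2.1.1] NOT true = false
[2.2.1.2] false OR true = true
[2.2.1] false AND true = false
[2.2] NOT false = true
[2] true AND true = true
[root] true → true = true
Overall: true → applied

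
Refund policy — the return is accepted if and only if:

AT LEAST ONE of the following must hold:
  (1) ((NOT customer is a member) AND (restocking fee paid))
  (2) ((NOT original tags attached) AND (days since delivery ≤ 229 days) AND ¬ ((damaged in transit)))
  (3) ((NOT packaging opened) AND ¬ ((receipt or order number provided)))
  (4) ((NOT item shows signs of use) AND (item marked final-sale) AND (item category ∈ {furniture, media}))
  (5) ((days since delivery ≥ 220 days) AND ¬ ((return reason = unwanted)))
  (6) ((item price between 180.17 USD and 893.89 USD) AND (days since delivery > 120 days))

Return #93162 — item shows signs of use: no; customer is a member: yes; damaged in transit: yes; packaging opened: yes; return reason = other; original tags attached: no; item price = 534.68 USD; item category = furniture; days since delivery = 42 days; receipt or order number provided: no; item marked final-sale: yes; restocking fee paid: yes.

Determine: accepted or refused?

Atomic conditions:
  NOT customer is a member: yes → false
  restocking fee paid: yes → true
  NOT original tags attached: no → true
  days since delivery ≤ 229 days: 42 ≤ 229 is true
  damaged in transit: yes → true
  NOT packaging opened: yes → false
  receipt or order number provided: no → false
  NOT item shows signs of use: no → true
  item marked final-sale: yes → true
  item category ∈ {furniture, media}: furniture is in the set → true
  days since delivery ≥ 220 days: 42 ≥ 220 is false
  return reason = unwanted: other == unwanted is false
  item price between 180.17 USD and 893.89 USD: 534.68 in [180.17, 893.89] is true
  days since delivery > 120 days: 42 > 120 is false
Combine:
[1] false AND true = false
[2.3] NOT true = false
[2] true AND true AND false = false
[3.2] NOT false = true
[3] false AND true = false
[4] true AND true AND true = true
[5.2] NOT false = true
[5] false AND true = false
[6] true AND false = false
[root] false OR false OR false OR true OR false OR false = true
Overall: true → accepted

Accepted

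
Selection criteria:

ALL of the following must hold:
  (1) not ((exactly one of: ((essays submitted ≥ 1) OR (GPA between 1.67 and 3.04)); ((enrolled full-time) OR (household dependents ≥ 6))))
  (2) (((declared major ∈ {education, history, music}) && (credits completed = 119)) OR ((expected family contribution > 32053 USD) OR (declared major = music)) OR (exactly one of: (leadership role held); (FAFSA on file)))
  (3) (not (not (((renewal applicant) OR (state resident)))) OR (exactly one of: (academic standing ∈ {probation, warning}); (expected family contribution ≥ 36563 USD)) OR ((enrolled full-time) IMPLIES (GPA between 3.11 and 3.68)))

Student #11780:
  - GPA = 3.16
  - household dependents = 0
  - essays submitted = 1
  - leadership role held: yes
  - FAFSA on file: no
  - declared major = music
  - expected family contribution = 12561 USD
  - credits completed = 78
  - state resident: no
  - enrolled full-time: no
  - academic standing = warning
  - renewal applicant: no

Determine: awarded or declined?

Atomic conditions:
  essays submitted ≥ 1: 1 ≥ 1 is true
  GPA between 1.67 and 3.04: 3.16 in [1.67, 3.04] is false
  enrolled full-time: no → false
  household dependents ≥ 6: 0 ≥ 6 is false
  declared major ∈ {education, history, music}: music is in the set → true
  credits completed = 119: 78 == 119 is false
  expected family contribution > 32053 USD: 12561 > 32053 is false
  declared major = music: music == music is true
  leadership role held: yes → true
  FAFSA on file: no → false
  renewal applicant: no → false
  state resident: no → false
  academic standing ∈ {probation, warning}: warning is in the set → true
  expected family contribution ≥ 36563 USD: 12561 ≥ 36563 is false
  GPA between 3.11 and 3.68: 3.16 in [3.11, 3.68] is true
Combine:
[1.1.1] true OR false = true
[1.1.2] false OR false = false
[1.1] exactly-one(true, false) = true
[1] NOT true = false
[2.1] true AND false = false
[2.2] false OR true = true
[2.3] exactly-one(true, false) = true
[2] false OR true OR true = true
[3.1.1.1] false OR false = false
[3.1.1] NOT false = true
[3.1] NOT true = false
[3.2] exactly-one(true, false) = true
[3.3] false → true (antecedent false ⇒ implication holds) = true
[3] false OR true OR true = true
[root] false AND true AND true = false
Overall: false → declined

Declined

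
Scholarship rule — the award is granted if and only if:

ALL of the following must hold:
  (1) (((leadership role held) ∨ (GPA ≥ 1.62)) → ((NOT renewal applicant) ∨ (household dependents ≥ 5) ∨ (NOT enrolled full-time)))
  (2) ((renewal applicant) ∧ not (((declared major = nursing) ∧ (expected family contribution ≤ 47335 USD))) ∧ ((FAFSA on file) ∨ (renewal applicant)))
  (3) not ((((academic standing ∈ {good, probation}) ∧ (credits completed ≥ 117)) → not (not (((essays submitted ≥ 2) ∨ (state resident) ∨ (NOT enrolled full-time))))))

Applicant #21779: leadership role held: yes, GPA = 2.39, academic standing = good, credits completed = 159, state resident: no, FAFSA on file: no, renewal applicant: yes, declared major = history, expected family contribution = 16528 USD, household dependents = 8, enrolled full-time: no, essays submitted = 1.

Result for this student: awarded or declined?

Atomic conditions:
  leadership role held: yes → true
  GPA ≥ 1.62: 2.39 ≥ 1.62 is true
  NOT renewal applicant: yes → false
  household dependents ≥ 5: 8 ≥ 5 is true
  NOT enrolled full-time: no → true
  renewal applicant: yes → true
  declared major = nursing: history == nursing is false
  expected family contribution ≤ 47335 USD: 16528 ≤ 47335 is true
  FAFSA on file: no → false
  academic standing ∈ {good, probation}: good is in the set → true
  credits completed ≥ 117: 159 ≥ 117 is true
  essays submitted ≥ 2: 1 ≥ 2 is false
  state resident: no → false
Combine:
[1.1] true OR true = true
[1.2] false OR true OR true = true
[1] true → true = true
[2.2.1] false AND true = false
[2.2] NOT false = true
[2.3] false OR true = true
[2] true AND true AND true = true
[3.1.1] true AND true = true
[3.1.2.1.1] false OR false OR true = true
[3.1.2.1] NOT true = false
[3.1.2] NOT false = true
[3.1] true → true = true
[3] NOT true = false
[root] true AND true AND false = false
Overall: false → declined

Declined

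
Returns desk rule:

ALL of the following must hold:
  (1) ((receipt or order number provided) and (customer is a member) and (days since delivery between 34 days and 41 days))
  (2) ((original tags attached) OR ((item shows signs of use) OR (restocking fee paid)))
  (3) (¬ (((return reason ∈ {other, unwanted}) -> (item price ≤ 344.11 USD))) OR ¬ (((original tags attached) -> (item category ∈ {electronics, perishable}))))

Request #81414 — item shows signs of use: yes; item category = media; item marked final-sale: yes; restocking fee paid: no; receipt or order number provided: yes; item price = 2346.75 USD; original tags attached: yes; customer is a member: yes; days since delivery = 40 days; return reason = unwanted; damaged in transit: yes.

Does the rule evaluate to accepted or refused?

Accepted

Atomic conditions:
  receipt or order number provided: yes → true
  customer is a member: yes → true
  days since delivery between 34 days and 41 days: 40 in [34, 41] is true
  original tags attached: yes → true
  item shows signs of use: yes → true
  restocking fee paid: no → false
  return reason ∈ {other, unwanted}: unwanted is in the set → true
  item price ≤ 344.11 USD: 2346.75 ≤ 344.11 is false
  item category ∈ {electronics, perishable}: media is not in the set → false
Combine:
[1] true AND true AND true = true
[2.2] true OR false = true
[2] true OR true = true
[3.1.1] true → false = false
[3.1] NOT false = true
[3.2.1] true → false = false
[3.2] NOT false = true
[3] true OR true = true
[root] true AND true AND true = true
Overall: true → accepted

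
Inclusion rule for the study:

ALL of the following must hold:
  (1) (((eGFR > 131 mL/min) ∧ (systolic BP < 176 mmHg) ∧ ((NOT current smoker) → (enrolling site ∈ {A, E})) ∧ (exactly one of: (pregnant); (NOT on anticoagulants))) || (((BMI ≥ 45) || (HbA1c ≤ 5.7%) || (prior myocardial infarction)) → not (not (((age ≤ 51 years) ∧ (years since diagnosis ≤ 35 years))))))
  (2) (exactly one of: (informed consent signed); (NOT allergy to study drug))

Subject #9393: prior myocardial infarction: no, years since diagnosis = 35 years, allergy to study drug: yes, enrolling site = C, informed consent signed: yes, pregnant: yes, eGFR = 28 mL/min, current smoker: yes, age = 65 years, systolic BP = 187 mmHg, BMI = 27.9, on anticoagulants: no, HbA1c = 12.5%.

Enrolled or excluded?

Enrolled

Atomic conditions:
  eGFR > 131 mL/min: 28 > 131 is false
  systolic BP < 176 mmHg: 187 < 176 is false
  NOT current smoker: yes → false
  enrolling site ∈ {A, E}: C is not in the set → false
  pregnant: yes → true
  NOT on anticoagulants: no → true
  BMI ≥ 45: 27.9 ≥ 45 is false
  HbA1c ≤ 5.7%: 12.5 ≤ 5.7 is false
  prior myocardial infarction: no → false
  age ≤ 51 years: 65 ≤ 51 is false
  years since diagnosis ≤ 35 years: 35 ≤ 35 is true
  informed consent signed: yes → true
  NOT allergy to study drug: yes → false
Combine:
[1.1.3] false → false (antecedent false ⇒ implication holds) = true
[1.1.4] exactly-one(true, true) = false
[1.1] false AND false AND true AND false = false
[1.2.1] false OR false OR false = false
[1.2.2.1.1] false AND true = false
[1.2.2.1] NOT false = true
[1.2.2] NOT true = false
[1.2] false → false (antecedent false ⇒ implication holds) = true
[1] false OR true = true
[2] exactly-one(true, false) = true
[root] true AND true = true
Overall: true → enrolled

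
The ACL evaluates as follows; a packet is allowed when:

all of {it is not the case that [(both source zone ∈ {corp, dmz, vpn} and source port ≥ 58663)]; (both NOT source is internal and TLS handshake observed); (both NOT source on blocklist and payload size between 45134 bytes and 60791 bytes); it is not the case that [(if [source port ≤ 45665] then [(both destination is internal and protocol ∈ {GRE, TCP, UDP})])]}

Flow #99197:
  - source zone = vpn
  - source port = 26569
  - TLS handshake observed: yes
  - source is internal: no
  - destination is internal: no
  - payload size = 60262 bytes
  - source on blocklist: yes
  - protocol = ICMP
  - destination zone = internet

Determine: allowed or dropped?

Dropped

Atomic conditions:
  source zone ∈ {corp, dmz, vpn}: vpn is in the set → true
  source port ≥ 58663: 26569 ≥ 58663 is false
  NOT source is internal: no → true
  TLS handshake observed: yes → true
  NOT source on blocklist: yes → false
  payload size between 45134 bytes and 60791 bytes: 60262 in [45134, 60791] is true
  source port ≤ 45665: 26569 ≤ 45665 is true
  destination is internal: no → false
  protocol ∈ {GRE, TCP, UDP}: ICMP is not in the set → false
Combine:
[1.1] true AND false = false
[1] NOT false = true
[2] true AND true = true
[3] false AND true = false
[4.1.2] false AND false = false
[4.1] true → false = false
[4] NOT false = true
[root] true AND true AND false AND true = false
Overall: false → dropped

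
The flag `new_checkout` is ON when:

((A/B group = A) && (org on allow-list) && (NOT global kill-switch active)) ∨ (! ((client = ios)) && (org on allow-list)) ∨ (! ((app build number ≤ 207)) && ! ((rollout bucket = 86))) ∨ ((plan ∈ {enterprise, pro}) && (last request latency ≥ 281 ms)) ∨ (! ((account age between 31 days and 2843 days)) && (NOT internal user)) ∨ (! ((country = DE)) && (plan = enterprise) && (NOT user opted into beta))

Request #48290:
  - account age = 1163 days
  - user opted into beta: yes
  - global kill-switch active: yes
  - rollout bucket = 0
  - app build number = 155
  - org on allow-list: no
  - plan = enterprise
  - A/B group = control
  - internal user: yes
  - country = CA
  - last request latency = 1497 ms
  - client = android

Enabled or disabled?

Enabled

Atomic conditions:
  A/B group = A: control == A is false
  org on allow-list: no → false
  NOT global kill-switch active: yes → false
  client = ios: android == ios is false
  app build number ≤ 207: 155 ≤ 207 is true
  rollout bucket = 86: 0 == 86 is false
  plan ∈ {enterprise, pro}: enterprise is in the set → true
  last request latency ≥ 281 ms: 1497 ≥ 281 is true
  account age between 31 days and 2843 days: 1163 in [31, 2843] is true
  NOT internal user: yes → false
  country = DE: CA == DE is false
  plan = enterprise: enterprise == enterprise is true
  NOT user opted into beta: yes → false
Combine:
[1] false AND false AND false = false
[2.1] NOT false = true
[2] true AND false = false
[3.1] NOT true = false
[3.2] NOT false = true
[3] false AND true = false
[4] true AND true = true
[5.1] NOT true = false
[5] false AND false = false
[6.1] NOT false = true
[6] true AND true AND false = false
[root] false OR false OR false OR true OR false OR false = true
Overall: true → enabled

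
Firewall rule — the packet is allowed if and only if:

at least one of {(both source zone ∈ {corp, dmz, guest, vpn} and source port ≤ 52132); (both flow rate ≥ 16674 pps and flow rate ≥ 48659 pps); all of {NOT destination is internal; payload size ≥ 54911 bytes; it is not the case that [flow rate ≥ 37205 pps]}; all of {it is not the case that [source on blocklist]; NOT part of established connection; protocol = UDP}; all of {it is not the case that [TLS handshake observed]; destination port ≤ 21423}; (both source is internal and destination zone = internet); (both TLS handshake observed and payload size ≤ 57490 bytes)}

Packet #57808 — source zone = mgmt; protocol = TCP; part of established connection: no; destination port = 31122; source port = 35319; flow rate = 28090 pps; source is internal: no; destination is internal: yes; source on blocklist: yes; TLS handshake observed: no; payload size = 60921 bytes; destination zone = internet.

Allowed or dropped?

Atomic conditions:
  source zone ∈ {corp, dmz, guest, vpn}: mgmt is not in the set → false
  source port ≤ 52132: 35319 ≤ 52132 is true
  flow rate ≥ 16674 pps: 28090 ≥ 16674 is true
  flow rate ≥ 48659 pps: 28090 ≥ 48659 is false
  NOT destination is internal: yes → false
  payload size ≥ 54911 bytes: 60921 ≥ 54911 is true
  flow rate ≥ 37205 pps: 28090 ≥ 37205 is false
  source on blocklist: yes → true
  NOT part of established connection: no → true
  protocol = UDP: TCP == UDP is false
  TLS handshake observed: no → false
  destination port ≤ 21423: 31122 ≤ 21423 is false
  source is internal: no → false
  destination zone = internet: internet == internet is true
  payload size ≤ 57490 bytes: 60921 ≤ 57490 is false
Combine:
[1] false AND true = false
[2] true AND false = false
[3.3] NOT false = true
[3] false AND true AND true = false
[4.1] NOT true = false
[4] false AND true AND false = false
[5.1] NOT false = true
[5] true AND false = false
[6] false AND true = false
[7] false AND false = false
[root] false OR false OR false OR false OR false OR false OR false = false
Overall: false → dropped

Dropped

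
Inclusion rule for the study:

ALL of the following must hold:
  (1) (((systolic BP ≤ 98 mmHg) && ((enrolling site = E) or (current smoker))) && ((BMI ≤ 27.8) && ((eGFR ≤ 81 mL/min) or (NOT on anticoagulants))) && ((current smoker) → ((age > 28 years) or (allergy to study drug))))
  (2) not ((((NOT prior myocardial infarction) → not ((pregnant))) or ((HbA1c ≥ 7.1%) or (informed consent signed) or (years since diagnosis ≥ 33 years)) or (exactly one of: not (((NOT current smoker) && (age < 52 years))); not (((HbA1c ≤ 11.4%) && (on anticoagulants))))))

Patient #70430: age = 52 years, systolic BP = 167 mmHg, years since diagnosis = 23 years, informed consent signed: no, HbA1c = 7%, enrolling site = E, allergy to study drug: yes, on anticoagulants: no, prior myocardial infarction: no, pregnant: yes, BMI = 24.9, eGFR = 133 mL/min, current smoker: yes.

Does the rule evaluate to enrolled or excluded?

Excluded

Atomic conditions:
  systolic BP ≤ 98 mmHg: 167 ≤ 98 is false
  enrolling site = E: E == E is true
  current smoker: yes → true
  BMI ≤ 27.8: 24.9 ≤ 27.8 is true
  eGFR ≤ 81 mL/min: 133 ≤ 81 is false
  NOT on anticoagulants: no → true
  age > 28 years: 52 > 28 is true
  allergy to study drug: yes → true
  NOT prior myocardial infarction: no → true
  pregnant: yes → true
  HbA1c ≥ 7.1%: 7 ≥ 7.1 is false
  informed consent signed: no → false
  years since diagnosis ≥ 33 years: 23 ≥ 33 is false
  NOT current smoker: yes → false
  age < 52 years: 52 < 52 is false
  HbA1c ≤ 11.4%: 7 ≤ 11.4 is true
  on anticoagulants: no → false
Combine:
[1.1.2] true OR true = true
[1.1] false AND true = false
[1.2.2] false OR true = true
[1.2] true AND true = true
[1.3.2] true OR true = true
[1.3] true → true = true
[1] false AND true AND true = false
[2.1.1.2] NOT true = false
[2.1.1] true → false = false
[2.1.2] false OR false OR false = false
[2.1.3.1.1] false AND false = false
[2.1.3.1] NOT false = true
[2.1.3.2.1] true AND false = false
[2.1.3.2] NOT false = true
[2.1.3] exactly-one(true, true) = false
[2.1] false OR false OR false = false
[2] NOT false = true
[root] false AND true = false
Overall: false → excluded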